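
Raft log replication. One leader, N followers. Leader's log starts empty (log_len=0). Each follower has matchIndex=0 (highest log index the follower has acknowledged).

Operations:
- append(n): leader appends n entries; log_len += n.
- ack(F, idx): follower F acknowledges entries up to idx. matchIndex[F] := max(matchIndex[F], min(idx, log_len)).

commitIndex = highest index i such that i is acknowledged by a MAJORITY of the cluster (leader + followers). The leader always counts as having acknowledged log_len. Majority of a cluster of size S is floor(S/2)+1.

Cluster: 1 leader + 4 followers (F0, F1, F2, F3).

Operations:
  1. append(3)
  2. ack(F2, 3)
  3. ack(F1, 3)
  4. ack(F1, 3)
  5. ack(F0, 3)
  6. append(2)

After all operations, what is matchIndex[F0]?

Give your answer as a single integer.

Op 1: append 3 -> log_len=3
Op 2: F2 acks idx 3 -> match: F0=0 F1=0 F2=3 F3=0; commitIndex=0
Op 3: F1 acks idx 3 -> match: F0=0 F1=3 F2=3 F3=0; commitIndex=3
Op 4: F1 acks idx 3 -> match: F0=0 F1=3 F2=3 F3=0; commitIndex=3
Op 5: F0 acks idx 3 -> match: F0=3 F1=3 F2=3 F3=0; commitIndex=3
Op 6: append 2 -> log_len=5

Answer: 3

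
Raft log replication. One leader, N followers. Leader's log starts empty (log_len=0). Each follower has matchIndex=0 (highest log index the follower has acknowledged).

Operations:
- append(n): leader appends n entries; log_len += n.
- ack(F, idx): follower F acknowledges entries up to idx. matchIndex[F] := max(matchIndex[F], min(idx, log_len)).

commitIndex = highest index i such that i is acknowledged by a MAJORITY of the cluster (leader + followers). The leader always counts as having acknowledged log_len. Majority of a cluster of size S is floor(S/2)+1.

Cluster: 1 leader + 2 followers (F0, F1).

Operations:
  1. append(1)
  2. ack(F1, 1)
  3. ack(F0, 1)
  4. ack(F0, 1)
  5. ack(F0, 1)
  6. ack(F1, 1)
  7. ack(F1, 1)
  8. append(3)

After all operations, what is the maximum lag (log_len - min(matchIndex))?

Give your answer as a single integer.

Answer: 3

Derivation:
Op 1: append 1 -> log_len=1
Op 2: F1 acks idx 1 -> match: F0=0 F1=1; commitIndex=1
Op 3: F0 acks idx 1 -> match: F0=1 F1=1; commitIndex=1
Op 4: F0 acks idx 1 -> match: F0=1 F1=1; commitIndex=1
Op 5: F0 acks idx 1 -> match: F0=1 F1=1; commitIndex=1
Op 6: F1 acks idx 1 -> match: F0=1 F1=1; commitIndex=1
Op 7: F1 acks idx 1 -> match: F0=1 F1=1; commitIndex=1
Op 8: append 3 -> log_len=4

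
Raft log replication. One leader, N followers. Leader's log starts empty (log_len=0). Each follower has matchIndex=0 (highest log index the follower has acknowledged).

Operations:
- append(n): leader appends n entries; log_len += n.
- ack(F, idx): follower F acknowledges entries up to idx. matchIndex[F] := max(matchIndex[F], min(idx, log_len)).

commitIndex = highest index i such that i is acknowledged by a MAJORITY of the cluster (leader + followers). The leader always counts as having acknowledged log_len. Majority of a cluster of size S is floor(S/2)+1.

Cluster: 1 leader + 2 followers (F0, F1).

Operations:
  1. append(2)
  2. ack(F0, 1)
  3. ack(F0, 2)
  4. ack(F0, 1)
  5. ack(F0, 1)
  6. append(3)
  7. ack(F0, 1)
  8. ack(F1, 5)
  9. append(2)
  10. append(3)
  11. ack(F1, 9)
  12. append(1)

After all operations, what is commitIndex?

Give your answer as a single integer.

Answer: 9

Derivation:
Op 1: append 2 -> log_len=2
Op 2: F0 acks idx 1 -> match: F0=1 F1=0; commitIndex=1
Op 3: F0 acks idx 2 -> match: F0=2 F1=0; commitIndex=2
Op 4: F0 acks idx 1 -> match: F0=2 F1=0; commitIndex=2
Op 5: F0 acks idx 1 -> match: F0=2 F1=0; commitIndex=2
Op 6: append 3 -> log_len=5
Op 7: F0 acks idx 1 -> match: F0=2 F1=0; commitIndex=2
Op 8: F1 acks idx 5 -> match: F0=2 F1=5; commitIndex=5
Op 9: append 2 -> log_len=7
Op 10: append 3 -> log_len=10
Op 11: F1 acks idx 9 -> match: F0=2 F1=9; commitIndex=9
Op 12: append 1 -> log_len=11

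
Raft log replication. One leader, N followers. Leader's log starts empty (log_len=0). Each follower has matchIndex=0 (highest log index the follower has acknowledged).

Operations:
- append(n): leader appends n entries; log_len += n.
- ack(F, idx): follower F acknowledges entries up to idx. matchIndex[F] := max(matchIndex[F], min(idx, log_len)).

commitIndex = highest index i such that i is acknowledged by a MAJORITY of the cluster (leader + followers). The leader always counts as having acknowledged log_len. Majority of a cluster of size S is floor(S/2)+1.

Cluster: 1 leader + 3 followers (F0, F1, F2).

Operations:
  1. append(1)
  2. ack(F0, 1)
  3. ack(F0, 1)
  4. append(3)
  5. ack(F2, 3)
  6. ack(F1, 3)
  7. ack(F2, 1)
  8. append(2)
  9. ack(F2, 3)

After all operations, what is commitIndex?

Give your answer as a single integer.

Op 1: append 1 -> log_len=1
Op 2: F0 acks idx 1 -> match: F0=1 F1=0 F2=0; commitIndex=0
Op 3: F0 acks idx 1 -> match: F0=1 F1=0 F2=0; commitIndex=0
Op 4: append 3 -> log_len=4
Op 5: F2 acks idx 3 -> match: F0=1 F1=0 F2=3; commitIndex=1
Op 6: F1 acks idx 3 -> match: F0=1 F1=3 F2=3; commitIndex=3
Op 7: F2 acks idx 1 -> match: F0=1 F1=3 F2=3; commitIndex=3
Op 8: append 2 -> log_len=6
Op 9: F2 acks idx 3 -> match: F0=1 F1=3 F2=3; commitIndex=3

Answer: 3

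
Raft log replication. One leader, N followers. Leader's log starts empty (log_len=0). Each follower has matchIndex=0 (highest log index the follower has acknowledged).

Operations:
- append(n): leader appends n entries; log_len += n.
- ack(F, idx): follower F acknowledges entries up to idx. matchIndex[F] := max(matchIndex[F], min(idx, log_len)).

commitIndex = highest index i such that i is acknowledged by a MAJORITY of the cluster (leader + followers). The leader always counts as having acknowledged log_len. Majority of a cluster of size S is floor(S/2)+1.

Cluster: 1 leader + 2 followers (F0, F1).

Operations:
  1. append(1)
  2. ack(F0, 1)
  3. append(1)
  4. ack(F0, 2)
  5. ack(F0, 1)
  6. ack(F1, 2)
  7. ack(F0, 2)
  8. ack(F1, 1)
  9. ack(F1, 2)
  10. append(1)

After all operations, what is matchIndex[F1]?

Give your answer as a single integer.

Op 1: append 1 -> log_len=1
Op 2: F0 acks idx 1 -> match: F0=1 F1=0; commitIndex=1
Op 3: append 1 -> log_len=2
Op 4: F0 acks idx 2 -> match: F0=2 F1=0; commitIndex=2
Op 5: F0 acks idx 1 -> match: F0=2 F1=0; commitIndex=2
Op 6: F1 acks idx 2 -> match: F0=2 F1=2; commitIndex=2
Op 7: F0 acks idx 2 -> match: F0=2 F1=2; commitIndex=2
Op 8: F1 acks idx 1 -> match: F0=2 F1=2; commitIndex=2
Op 9: F1 acks idx 2 -> match: F0=2 F1=2; commitIndex=2
Op 10: append 1 -> log_len=3

Answer: 2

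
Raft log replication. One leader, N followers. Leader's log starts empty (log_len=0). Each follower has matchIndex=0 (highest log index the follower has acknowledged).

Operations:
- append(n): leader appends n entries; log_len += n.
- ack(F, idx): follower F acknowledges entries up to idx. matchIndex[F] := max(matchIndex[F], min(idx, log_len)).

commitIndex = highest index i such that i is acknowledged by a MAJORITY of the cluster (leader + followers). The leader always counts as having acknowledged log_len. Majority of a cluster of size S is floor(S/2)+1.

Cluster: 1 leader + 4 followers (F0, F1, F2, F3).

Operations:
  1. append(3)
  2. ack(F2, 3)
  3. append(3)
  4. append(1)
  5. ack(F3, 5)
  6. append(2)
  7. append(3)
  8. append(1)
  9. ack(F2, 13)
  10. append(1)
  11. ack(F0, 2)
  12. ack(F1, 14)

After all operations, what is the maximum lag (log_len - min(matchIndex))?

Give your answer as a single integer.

Answer: 12

Derivation:
Op 1: append 3 -> log_len=3
Op 2: F2 acks idx 3 -> match: F0=0 F1=0 F2=3 F3=0; commitIndex=0
Op 3: append 3 -> log_len=6
Op 4: append 1 -> log_len=7
Op 5: F3 acks idx 5 -> match: F0=0 F1=0 F2=3 F3=5; commitIndex=3
Op 6: append 2 -> log_len=9
Op 7: append 3 -> log_len=12
Op 8: append 1 -> log_len=13
Op 9: F2 acks idx 13 -> match: F0=0 F1=0 F2=13 F3=5; commitIndex=5
Op 10: append 1 -> log_len=14
Op 11: F0 acks idx 2 -> match: F0=2 F1=0 F2=13 F3=5; commitIndex=5
Op 12: F1 acks idx 14 -> match: F0=2 F1=14 F2=13 F3=5; commitIndex=13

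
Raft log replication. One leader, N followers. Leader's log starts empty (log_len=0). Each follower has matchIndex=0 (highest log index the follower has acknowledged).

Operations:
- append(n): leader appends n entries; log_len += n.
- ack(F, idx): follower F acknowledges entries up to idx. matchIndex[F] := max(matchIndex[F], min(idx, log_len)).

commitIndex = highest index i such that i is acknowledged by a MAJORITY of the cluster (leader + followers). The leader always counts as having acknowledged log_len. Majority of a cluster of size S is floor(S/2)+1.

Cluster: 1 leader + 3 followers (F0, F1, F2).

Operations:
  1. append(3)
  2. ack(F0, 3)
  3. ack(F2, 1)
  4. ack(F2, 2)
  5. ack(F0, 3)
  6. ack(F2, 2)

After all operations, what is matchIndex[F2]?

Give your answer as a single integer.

Op 1: append 3 -> log_len=3
Op 2: F0 acks idx 3 -> match: F0=3 F1=0 F2=0; commitIndex=0
Op 3: F2 acks idx 1 -> match: F0=3 F1=0 F2=1; commitIndex=1
Op 4: F2 acks idx 2 -> match: F0=3 F1=0 F2=2; commitIndex=2
Op 5: F0 acks idx 3 -> match: F0=3 F1=0 F2=2; commitIndex=2
Op 6: F2 acks idx 2 -> match: F0=3 F1=0 F2=2; commitIndex=2

Answer: 2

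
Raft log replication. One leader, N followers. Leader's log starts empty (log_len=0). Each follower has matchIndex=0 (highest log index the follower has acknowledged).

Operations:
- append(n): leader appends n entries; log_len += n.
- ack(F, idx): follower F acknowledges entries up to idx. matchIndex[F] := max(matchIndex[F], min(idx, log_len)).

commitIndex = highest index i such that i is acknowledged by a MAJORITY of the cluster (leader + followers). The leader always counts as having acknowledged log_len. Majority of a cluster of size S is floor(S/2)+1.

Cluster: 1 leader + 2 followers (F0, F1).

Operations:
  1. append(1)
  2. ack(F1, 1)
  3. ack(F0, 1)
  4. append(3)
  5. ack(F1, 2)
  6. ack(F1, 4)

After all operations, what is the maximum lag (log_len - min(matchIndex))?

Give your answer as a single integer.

Op 1: append 1 -> log_len=1
Op 2: F1 acks idx 1 -> match: F0=0 F1=1; commitIndex=1
Op 3: F0 acks idx 1 -> match: F0=1 F1=1; commitIndex=1
Op 4: append 3 -> log_len=4
Op 5: F1 acks idx 2 -> match: F0=1 F1=2; commitIndex=2
Op 6: F1 acks idx 4 -> match: F0=1 F1=4; commitIndex=4

Answer: 3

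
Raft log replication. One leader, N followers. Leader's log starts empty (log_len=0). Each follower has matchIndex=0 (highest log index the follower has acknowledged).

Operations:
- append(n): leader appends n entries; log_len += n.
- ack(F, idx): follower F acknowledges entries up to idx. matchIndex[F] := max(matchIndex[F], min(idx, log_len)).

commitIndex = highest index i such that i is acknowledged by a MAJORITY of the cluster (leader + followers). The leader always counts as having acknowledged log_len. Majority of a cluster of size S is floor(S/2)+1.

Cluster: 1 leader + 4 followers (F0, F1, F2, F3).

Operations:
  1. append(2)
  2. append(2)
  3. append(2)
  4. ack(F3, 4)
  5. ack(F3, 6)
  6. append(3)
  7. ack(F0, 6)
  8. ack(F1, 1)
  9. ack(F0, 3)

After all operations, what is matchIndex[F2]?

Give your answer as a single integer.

Op 1: append 2 -> log_len=2
Op 2: append 2 -> log_len=4
Op 3: append 2 -> log_len=6
Op 4: F3 acks idx 4 -> match: F0=0 F1=0 F2=0 F3=4; commitIndex=0
Op 5: F3 acks idx 6 -> match: F0=0 F1=0 F2=0 F3=6; commitIndex=0
Op 6: append 3 -> log_len=9
Op 7: F0 acks idx 6 -> match: F0=6 F1=0 F2=0 F3=6; commitIndex=6
Op 8: F1 acks idx 1 -> match: F0=6 F1=1 F2=0 F3=6; commitIndex=6
Op 9: F0 acks idx 3 -> match: F0=6 F1=1 F2=0 F3=6; commitIndex=6

Answer: 0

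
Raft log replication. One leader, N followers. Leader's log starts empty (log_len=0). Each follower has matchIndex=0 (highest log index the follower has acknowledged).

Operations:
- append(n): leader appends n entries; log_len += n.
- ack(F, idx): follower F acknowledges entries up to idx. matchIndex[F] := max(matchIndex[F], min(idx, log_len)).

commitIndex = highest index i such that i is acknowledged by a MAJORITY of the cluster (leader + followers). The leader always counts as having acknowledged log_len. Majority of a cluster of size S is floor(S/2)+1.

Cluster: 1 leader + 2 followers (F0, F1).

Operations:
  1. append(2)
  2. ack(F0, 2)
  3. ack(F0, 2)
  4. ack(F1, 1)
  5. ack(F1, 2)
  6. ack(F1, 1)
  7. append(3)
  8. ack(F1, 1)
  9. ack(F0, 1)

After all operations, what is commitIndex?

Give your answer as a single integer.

Op 1: append 2 -> log_len=2
Op 2: F0 acks idx 2 -> match: F0=2 F1=0; commitIndex=2
Op 3: F0 acks idx 2 -> match: F0=2 F1=0; commitIndex=2
Op 4: F1 acks idx 1 -> match: F0=2 F1=1; commitIndex=2
Op 5: F1 acks idx 2 -> match: F0=2 F1=2; commitIndex=2
Op 6: F1 acks idx 1 -> match: F0=2 F1=2; commitIndex=2
Op 7: append 3 -> log_len=5
Op 8: F1 acks idx 1 -> match: F0=2 F1=2; commitIndex=2
Op 9: F0 acks idx 1 -> match: F0=2 F1=2; commitIndex=2

Answer: 2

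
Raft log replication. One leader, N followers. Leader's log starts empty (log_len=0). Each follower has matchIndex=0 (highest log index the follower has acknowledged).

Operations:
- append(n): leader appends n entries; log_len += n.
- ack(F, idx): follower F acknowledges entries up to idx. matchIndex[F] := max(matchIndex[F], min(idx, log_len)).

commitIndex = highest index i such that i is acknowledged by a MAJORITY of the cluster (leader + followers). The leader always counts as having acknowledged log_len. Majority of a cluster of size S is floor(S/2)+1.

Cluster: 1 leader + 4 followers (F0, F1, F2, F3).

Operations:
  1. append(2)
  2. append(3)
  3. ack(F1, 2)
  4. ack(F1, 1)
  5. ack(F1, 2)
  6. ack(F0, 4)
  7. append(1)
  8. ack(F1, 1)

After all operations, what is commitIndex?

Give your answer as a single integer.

Answer: 2

Derivation:
Op 1: append 2 -> log_len=2
Op 2: append 3 -> log_len=5
Op 3: F1 acks idx 2 -> match: F0=0 F1=2 F2=0 F3=0; commitIndex=0
Op 4: F1 acks idx 1 -> match: F0=0 F1=2 F2=0 F3=0; commitIndex=0
Op 5: F1 acks idx 2 -> match: F0=0 F1=2 F2=0 F3=0; commitIndex=0
Op 6: F0 acks idx 4 -> match: F0=4 F1=2 F2=0 F3=0; commitIndex=2
Op 7: append 1 -> log_len=6
Op 8: F1 acks idx 1 -> match: F0=4 F1=2 F2=0 F3=0; commitIndex=2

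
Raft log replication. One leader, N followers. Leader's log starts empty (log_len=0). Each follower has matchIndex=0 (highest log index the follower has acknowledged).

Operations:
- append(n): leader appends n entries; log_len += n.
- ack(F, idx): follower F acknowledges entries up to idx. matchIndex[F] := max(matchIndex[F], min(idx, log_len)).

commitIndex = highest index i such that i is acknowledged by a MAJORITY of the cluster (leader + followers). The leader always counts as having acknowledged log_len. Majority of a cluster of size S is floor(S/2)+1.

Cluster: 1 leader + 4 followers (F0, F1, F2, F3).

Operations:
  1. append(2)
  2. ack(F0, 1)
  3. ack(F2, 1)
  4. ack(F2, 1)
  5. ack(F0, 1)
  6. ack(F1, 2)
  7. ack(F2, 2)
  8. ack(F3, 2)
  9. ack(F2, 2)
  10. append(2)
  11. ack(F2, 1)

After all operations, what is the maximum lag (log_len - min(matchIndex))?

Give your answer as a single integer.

Answer: 3

Derivation:
Op 1: append 2 -> log_len=2
Op 2: F0 acks idx 1 -> match: F0=1 F1=0 F2=0 F3=0; commitIndex=0
Op 3: F2 acks idx 1 -> match: F0=1 F1=0 F2=1 F3=0; commitIndex=1
Op 4: F2 acks idx 1 -> match: F0=1 F1=0 F2=1 F3=0; commitIndex=1
Op 5: F0 acks idx 1 -> match: F0=1 F1=0 F2=1 F3=0; commitIndex=1
Op 6: F1 acks idx 2 -> match: F0=1 F1=2 F2=1 F3=0; commitIndex=1
Op 7: F2 acks idx 2 -> match: F0=1 F1=2 F2=2 F3=0; commitIndex=2
Op 8: F3 acks idx 2 -> match: F0=1 F1=2 F2=2 F3=2; commitIndex=2
Op 9: F2 acks idx 2 -> match: F0=1 F1=2 F2=2 F3=2; commitIndex=2
Op 10: append 2 -> log_len=4
Op 11: F2 acks idx 1 -> match: F0=1 F1=2 F2=2 F3=2; commitIndex=2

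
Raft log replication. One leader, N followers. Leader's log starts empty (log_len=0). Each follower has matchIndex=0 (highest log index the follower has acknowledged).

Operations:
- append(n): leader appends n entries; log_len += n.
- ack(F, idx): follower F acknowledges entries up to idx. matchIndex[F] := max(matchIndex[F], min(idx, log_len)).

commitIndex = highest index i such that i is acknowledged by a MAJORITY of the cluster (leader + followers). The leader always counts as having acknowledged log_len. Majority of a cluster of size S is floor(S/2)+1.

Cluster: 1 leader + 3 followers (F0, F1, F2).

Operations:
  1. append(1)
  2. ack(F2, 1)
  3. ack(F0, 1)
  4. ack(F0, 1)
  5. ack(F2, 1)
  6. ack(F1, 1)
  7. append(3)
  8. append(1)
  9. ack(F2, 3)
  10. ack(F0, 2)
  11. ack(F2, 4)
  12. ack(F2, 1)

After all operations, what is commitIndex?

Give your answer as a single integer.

Answer: 2

Derivation:
Op 1: append 1 -> log_len=1
Op 2: F2 acks idx 1 -> match: F0=0 F1=0 F2=1; commitIndex=0
Op 3: F0 acks idx 1 -> match: F0=1 F1=0 F2=1; commitIndex=1
Op 4: F0 acks idx 1 -> match: F0=1 F1=0 F2=1; commitIndex=1
Op 5: F2 acks idx 1 -> match: F0=1 F1=0 F2=1; commitIndex=1
Op 6: F1 acks idx 1 -> match: F0=1 F1=1 F2=1; commitIndex=1
Op 7: append 3 -> log_len=4
Op 8: append 1 -> log_len=5
Op 9: F2 acks idx 3 -> match: F0=1 F1=1 F2=3; commitIndex=1
Op 10: F0 acks idx 2 -> match: F0=2 F1=1 F2=3; commitIndex=2
Op 11: F2 acks idx 4 -> match: F0=2 F1=1 F2=4; commitIndex=2
Op 12: F2 acks idx 1 -> match: F0=2 F1=1 F2=4; commitIndex=2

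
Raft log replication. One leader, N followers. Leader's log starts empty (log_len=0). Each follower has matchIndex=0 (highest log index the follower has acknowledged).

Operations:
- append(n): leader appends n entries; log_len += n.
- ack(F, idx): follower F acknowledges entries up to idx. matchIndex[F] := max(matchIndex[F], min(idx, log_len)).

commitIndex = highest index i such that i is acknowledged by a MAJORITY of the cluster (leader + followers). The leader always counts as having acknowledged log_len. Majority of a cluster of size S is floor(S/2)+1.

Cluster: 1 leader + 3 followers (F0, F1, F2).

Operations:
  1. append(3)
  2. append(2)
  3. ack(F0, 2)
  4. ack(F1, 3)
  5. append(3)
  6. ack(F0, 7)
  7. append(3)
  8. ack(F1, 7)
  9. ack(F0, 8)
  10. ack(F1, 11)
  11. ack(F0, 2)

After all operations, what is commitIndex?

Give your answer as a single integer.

Answer: 8

Derivation:
Op 1: append 3 -> log_len=3
Op 2: append 2 -> log_len=5
Op 3: F0 acks idx 2 -> match: F0=2 F1=0 F2=0; commitIndex=0
Op 4: F1 acks idx 3 -> match: F0=2 F1=3 F2=0; commitIndex=2
Op 5: append 3 -> log_len=8
Op 6: F0 acks idx 7 -> match: F0=7 F1=3 F2=0; commitIndex=3
Op 7: append 3 -> log_len=11
Op 8: F1 acks idx 7 -> match: F0=7 F1=7 F2=0; commitIndex=7
Op 9: F0 acks idx 8 -> match: F0=8 F1=7 F2=0; commitIndex=7
Op 10: F1 acks idx 11 -> match: F0=8 F1=11 F2=0; commitIndex=8
Op 11: F0 acks idx 2 -> match: F0=8 F1=11 F2=0; commitIndex=8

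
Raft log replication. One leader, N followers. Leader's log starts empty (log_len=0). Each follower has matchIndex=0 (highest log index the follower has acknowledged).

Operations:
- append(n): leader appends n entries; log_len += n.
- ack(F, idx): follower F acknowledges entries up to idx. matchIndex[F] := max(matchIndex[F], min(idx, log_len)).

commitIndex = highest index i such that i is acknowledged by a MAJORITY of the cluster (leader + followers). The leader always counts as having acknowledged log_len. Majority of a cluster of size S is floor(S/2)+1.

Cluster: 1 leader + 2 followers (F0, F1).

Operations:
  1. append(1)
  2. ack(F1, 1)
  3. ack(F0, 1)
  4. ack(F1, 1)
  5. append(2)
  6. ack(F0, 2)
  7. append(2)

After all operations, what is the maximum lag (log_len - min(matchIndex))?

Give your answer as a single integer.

Answer: 4

Derivation:
Op 1: append 1 -> log_len=1
Op 2: F1 acks idx 1 -> match: F0=0 F1=1; commitIndex=1
Op 3: F0 acks idx 1 -> match: F0=1 F1=1; commitIndex=1
Op 4: F1 acks idx 1 -> match: F0=1 F1=1; commitIndex=1
Op 5: append 2 -> log_len=3
Op 6: F0 acks idx 2 -> match: F0=2 F1=1; commitIndex=2
Op 7: append 2 -> log_len=5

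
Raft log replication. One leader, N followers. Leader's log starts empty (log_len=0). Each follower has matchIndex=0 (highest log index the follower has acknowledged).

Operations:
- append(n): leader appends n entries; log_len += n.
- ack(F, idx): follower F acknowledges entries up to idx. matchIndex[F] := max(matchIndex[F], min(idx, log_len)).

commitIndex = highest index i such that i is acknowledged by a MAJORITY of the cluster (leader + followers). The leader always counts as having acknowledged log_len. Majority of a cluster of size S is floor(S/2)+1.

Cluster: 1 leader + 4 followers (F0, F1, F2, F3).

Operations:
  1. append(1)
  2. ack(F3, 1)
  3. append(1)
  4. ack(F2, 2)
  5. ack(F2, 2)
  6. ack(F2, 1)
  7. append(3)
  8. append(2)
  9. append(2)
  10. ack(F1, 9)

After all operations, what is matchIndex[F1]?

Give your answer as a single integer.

Op 1: append 1 -> log_len=1
Op 2: F3 acks idx 1 -> match: F0=0 F1=0 F2=0 F3=1; commitIndex=0
Op 3: append 1 -> log_len=2
Op 4: F2 acks idx 2 -> match: F0=0 F1=0 F2=2 F3=1; commitIndex=1
Op 5: F2 acks idx 2 -> match: F0=0 F1=0 F2=2 F3=1; commitIndex=1
Op 6: F2 acks idx 1 -> match: F0=0 F1=0 F2=2 F3=1; commitIndex=1
Op 7: append 3 -> log_len=5
Op 8: append 2 -> log_len=7
Op 9: append 2 -> log_len=9
Op 10: F1 acks idx 9 -> match: F0=0 F1=9 F2=2 F3=1; commitIndex=2

Answer: 9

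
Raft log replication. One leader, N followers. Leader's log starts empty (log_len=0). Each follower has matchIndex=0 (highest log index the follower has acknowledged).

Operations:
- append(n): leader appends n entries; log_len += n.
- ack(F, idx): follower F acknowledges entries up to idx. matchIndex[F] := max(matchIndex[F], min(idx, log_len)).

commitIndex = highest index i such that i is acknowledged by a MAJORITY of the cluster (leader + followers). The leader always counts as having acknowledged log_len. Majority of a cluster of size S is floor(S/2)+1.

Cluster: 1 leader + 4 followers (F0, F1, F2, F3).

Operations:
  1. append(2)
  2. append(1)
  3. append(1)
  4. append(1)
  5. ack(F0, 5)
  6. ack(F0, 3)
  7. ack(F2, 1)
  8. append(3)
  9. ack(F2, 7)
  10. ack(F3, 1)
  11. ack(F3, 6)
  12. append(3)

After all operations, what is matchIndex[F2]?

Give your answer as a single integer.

Op 1: append 2 -> log_len=2
Op 2: append 1 -> log_len=3
Op 3: append 1 -> log_len=4
Op 4: append 1 -> log_len=5
Op 5: F0 acks idx 5 -> match: F0=5 F1=0 F2=0 F3=0; commitIndex=0
Op 6: F0 acks idx 3 -> match: F0=5 F1=0 F2=0 F3=0; commitIndex=0
Op 7: F2 acks idx 1 -> match: F0=5 F1=0 F2=1 F3=0; commitIndex=1
Op 8: append 3 -> log_len=8
Op 9: F2 acks idx 7 -> match: F0=5 F1=0 F2=7 F3=0; commitIndex=5
Op 10: F3 acks idx 1 -> match: F0=5 F1=0 F2=7 F3=1; commitIndex=5
Op 11: F3 acks idx 6 -> match: F0=5 F1=0 F2=7 F3=6; commitIndex=6
Op 12: append 3 -> log_len=11

Answer: 7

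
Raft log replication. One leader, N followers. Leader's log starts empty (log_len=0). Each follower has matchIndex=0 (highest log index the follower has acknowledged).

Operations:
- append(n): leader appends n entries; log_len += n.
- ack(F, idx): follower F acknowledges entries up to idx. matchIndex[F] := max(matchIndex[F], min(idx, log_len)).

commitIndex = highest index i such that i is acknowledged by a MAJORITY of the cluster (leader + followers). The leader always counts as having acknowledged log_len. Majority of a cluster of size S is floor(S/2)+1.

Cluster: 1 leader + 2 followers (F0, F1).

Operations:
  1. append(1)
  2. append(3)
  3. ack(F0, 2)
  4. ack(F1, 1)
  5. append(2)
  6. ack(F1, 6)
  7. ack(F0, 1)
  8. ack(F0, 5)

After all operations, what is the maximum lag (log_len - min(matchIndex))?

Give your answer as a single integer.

Op 1: append 1 -> log_len=1
Op 2: append 3 -> log_len=4
Op 3: F0 acks idx 2 -> match: F0=2 F1=0; commitIndex=2
Op 4: F1 acks idx 1 -> match: F0=2 F1=1; commitIndex=2
Op 5: append 2 -> log_len=6
Op 6: F1 acks idx 6 -> match: F0=2 F1=6; commitIndex=6
Op 7: F0 acks idx 1 -> match: F0=2 F1=6; commitIndex=6
Op 8: F0 acks idx 5 -> match: F0=5 F1=6; commitIndex=6

Answer: 1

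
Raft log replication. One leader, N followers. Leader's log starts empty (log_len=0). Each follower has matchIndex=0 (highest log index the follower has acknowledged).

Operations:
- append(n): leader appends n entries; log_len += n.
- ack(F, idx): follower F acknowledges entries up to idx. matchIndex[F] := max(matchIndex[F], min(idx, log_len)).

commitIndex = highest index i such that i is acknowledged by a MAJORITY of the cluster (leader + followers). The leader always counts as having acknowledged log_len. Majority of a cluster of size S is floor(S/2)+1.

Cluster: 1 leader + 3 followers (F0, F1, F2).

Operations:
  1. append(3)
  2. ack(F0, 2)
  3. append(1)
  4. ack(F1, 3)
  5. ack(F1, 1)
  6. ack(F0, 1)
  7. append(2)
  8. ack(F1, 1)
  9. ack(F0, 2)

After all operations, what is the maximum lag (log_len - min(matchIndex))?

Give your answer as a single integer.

Answer: 6

Derivation:
Op 1: append 3 -> log_len=3
Op 2: F0 acks idx 2 -> match: F0=2 F1=0 F2=0; commitIndex=0
Op 3: append 1 -> log_len=4
Op 4: F1 acks idx 3 -> match: F0=2 F1=3 F2=0; commitIndex=2
Op 5: F1 acks idx 1 -> match: F0=2 F1=3 F2=0; commitIndex=2
Op 6: F0 acks idx 1 -> match: F0=2 F1=3 F2=0; commitIndex=2
Op 7: append 2 -> log_len=6
Op 8: F1 acks idx 1 -> match: F0=2 F1=3 F2=0; commitIndex=2
Op 9: F0 acks idx 2 -> match: F0=2 F1=3 F2=0; commitIndex=2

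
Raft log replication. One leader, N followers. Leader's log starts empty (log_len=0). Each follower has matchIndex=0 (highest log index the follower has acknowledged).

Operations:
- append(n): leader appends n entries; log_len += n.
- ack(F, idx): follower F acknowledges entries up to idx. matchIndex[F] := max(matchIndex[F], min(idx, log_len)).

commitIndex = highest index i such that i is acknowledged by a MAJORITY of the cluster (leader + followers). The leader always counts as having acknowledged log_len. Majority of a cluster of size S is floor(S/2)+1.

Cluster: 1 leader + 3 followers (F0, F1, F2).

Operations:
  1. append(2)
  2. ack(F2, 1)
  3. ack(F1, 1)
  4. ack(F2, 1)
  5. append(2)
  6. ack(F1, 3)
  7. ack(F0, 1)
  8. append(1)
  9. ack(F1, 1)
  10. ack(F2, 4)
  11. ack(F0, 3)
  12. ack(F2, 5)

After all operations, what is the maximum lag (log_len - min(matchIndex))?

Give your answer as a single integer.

Answer: 2

Derivation:
Op 1: append 2 -> log_len=2
Op 2: F2 acks idx 1 -> match: F0=0 F1=0 F2=1; commitIndex=0
Op 3: F1 acks idx 1 -> match: F0=0 F1=1 F2=1; commitIndex=1
Op 4: F2 acks idx 1 -> match: F0=0 F1=1 F2=1; commitIndex=1
Op 5: append 2 -> log_len=4
Op 6: F1 acks idx 3 -> match: F0=0 F1=3 F2=1; commitIndex=1
Op 7: F0 acks idx 1 -> match: F0=1 F1=3 F2=1; commitIndex=1
Op 8: append 1 -> log_len=5
Op 9: F1 acks idx 1 -> match: F0=1 F1=3 F2=1; commitIndex=1
Op 10: F2 acks idx 4 -> match: F0=1 F1=3 F2=4; commitIndex=3
Op 11: F0 acks idx 3 -> match: F0=3 F1=3 F2=4; commitIndex=3
Op 12: F2 acks idx 5 -> match: F0=3 F1=3 F2=5; commitIndex=3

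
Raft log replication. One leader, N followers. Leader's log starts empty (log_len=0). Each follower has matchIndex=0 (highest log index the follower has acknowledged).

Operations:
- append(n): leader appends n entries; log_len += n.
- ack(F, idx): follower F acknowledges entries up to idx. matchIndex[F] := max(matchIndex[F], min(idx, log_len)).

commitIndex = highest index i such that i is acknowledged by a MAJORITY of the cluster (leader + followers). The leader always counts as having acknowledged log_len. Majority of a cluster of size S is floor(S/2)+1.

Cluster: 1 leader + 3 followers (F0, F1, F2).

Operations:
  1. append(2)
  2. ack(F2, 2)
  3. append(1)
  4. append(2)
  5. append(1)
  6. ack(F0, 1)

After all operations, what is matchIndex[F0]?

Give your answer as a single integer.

Op 1: append 2 -> log_len=2
Op 2: F2 acks idx 2 -> match: F0=0 F1=0 F2=2; commitIndex=0
Op 3: append 1 -> log_len=3
Op 4: append 2 -> log_len=5
Op 5: append 1 -> log_len=6
Op 6: F0 acks idx 1 -> match: F0=1 F1=0 F2=2; commitIndex=1

Answer: 1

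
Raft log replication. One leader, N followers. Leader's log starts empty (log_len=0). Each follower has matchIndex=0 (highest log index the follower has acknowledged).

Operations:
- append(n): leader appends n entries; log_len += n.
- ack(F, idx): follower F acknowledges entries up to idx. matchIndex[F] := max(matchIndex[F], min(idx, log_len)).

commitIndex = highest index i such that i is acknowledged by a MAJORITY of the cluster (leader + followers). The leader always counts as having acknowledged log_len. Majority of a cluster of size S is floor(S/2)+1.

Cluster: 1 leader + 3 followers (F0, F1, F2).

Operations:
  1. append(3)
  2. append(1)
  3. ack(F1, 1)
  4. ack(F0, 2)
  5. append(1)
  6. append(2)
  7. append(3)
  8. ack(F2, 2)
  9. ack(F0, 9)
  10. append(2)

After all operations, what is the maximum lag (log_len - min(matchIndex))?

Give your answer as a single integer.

Answer: 11

Derivation:
Op 1: append 3 -> log_len=3
Op 2: append 1 -> log_len=4
Op 3: F1 acks idx 1 -> match: F0=0 F1=1 F2=0; commitIndex=0
Op 4: F0 acks idx 2 -> match: F0=2 F1=1 F2=0; commitIndex=1
Op 5: append 1 -> log_len=5
Op 6: append 2 -> log_len=7
Op 7: append 3 -> log_len=10
Op 8: F2 acks idx 2 -> match: F0=2 F1=1 F2=2; commitIndex=2
Op 9: F0 acks idx 9 -> match: F0=9 F1=1 F2=2; commitIndex=2
Op 10: append 2 -> log_len=12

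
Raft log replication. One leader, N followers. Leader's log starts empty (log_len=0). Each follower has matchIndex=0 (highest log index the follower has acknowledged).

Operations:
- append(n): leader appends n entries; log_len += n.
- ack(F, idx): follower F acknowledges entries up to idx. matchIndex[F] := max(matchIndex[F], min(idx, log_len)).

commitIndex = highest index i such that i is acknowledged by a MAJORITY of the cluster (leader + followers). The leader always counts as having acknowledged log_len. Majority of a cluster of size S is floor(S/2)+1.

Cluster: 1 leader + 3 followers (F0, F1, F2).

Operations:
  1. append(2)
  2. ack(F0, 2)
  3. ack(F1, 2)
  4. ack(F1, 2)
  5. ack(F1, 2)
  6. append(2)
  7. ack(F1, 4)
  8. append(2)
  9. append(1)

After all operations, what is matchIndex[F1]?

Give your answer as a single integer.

Op 1: append 2 -> log_len=2
Op 2: F0 acks idx 2 -> match: F0=2 F1=0 F2=0; commitIndex=0
Op 3: F1 acks idx 2 -> match: F0=2 F1=2 F2=0; commitIndex=2
Op 4: F1 acks idx 2 -> match: F0=2 F1=2 F2=0; commitIndex=2
Op 5: F1 acks idx 2 -> match: F0=2 F1=2 F2=0; commitIndex=2
Op 6: append 2 -> log_len=4
Op 7: F1 acks idx 4 -> match: F0=2 F1=4 F2=0; commitIndex=2
Op 8: append 2 -> log_len=6
Op 9: append 1 -> log_len=7

Answer: 4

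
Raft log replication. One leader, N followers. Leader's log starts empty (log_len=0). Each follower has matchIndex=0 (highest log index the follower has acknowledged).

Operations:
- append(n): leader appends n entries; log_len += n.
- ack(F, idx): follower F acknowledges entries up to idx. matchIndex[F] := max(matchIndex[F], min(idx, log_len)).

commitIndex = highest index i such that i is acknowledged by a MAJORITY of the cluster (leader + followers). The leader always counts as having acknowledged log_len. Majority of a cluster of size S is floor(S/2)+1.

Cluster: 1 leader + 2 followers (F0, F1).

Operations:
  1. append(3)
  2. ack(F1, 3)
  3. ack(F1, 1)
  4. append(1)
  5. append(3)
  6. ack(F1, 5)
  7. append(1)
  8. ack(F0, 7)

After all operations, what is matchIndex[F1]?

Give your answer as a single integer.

Answer: 5

Derivation:
Op 1: append 3 -> log_len=3
Op 2: F1 acks idx 3 -> match: F0=0 F1=3; commitIndex=3
Op 3: F1 acks idx 1 -> match: F0=0 F1=3; commitIndex=3
Op 4: append 1 -> log_len=4
Op 5: append 3 -> log_len=7
Op 6: F1 acks idx 5 -> match: F0=0 F1=5; commitIndex=5
Op 7: append 1 -> log_len=8
Op 8: F0 acks idx 7 -> match: F0=7 F1=5; commitIndex=7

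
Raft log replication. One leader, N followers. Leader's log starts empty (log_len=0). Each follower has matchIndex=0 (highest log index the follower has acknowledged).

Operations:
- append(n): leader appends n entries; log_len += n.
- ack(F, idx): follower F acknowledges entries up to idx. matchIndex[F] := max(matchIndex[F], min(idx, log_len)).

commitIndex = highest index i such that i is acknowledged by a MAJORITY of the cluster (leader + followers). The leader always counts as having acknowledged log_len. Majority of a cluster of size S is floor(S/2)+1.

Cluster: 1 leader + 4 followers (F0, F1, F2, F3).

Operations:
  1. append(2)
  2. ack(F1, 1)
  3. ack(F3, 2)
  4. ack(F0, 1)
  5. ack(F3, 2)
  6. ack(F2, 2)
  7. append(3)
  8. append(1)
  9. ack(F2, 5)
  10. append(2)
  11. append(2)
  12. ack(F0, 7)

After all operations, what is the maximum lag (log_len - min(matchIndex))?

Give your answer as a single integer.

Answer: 9

Derivation:
Op 1: append 2 -> log_len=2
Op 2: F1 acks idx 1 -> match: F0=0 F1=1 F2=0 F3=0; commitIndex=0
Op 3: F3 acks idx 2 -> match: F0=0 F1=1 F2=0 F3=2; commitIndex=1
Op 4: F0 acks idx 1 -> match: F0=1 F1=1 F2=0 F3=2; commitIndex=1
Op 5: F3 acks idx 2 -> match: F0=1 F1=1 F2=0 F3=2; commitIndex=1
Op 6: F2 acks idx 2 -> match: F0=1 F1=1 F2=2 F3=2; commitIndex=2
Op 7: append 3 -> log_len=5
Op 8: append 1 -> log_len=6
Op 9: F2 acks idx 5 -> match: F0=1 F1=1 F2=5 F3=2; commitIndex=2
Op 10: append 2 -> log_len=8
Op 11: append 2 -> log_len=10
Op 12: F0 acks idx 7 -> match: F0=7 F1=1 F2=5 F3=2; commitIndex=5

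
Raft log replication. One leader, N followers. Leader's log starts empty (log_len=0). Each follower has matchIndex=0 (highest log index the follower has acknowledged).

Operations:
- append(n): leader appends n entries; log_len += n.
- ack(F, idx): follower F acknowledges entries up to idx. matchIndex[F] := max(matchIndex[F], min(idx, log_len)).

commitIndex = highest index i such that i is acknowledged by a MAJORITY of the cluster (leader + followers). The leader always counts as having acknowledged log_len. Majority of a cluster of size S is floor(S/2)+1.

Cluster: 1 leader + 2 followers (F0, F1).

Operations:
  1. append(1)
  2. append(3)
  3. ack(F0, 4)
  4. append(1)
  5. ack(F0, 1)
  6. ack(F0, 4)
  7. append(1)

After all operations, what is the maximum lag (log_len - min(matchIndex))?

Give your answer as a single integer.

Answer: 6

Derivation:
Op 1: append 1 -> log_len=1
Op 2: append 3 -> log_len=4
Op 3: F0 acks idx 4 -> match: F0=4 F1=0; commitIndex=4
Op 4: append 1 -> log_len=5
Op 5: F0 acks idx 1 -> match: F0=4 F1=0; commitIndex=4
Op 6: F0 acks idx 4 -> match: F0=4 F1=0; commitIndex=4
Op 7: append 1 -> log_len=6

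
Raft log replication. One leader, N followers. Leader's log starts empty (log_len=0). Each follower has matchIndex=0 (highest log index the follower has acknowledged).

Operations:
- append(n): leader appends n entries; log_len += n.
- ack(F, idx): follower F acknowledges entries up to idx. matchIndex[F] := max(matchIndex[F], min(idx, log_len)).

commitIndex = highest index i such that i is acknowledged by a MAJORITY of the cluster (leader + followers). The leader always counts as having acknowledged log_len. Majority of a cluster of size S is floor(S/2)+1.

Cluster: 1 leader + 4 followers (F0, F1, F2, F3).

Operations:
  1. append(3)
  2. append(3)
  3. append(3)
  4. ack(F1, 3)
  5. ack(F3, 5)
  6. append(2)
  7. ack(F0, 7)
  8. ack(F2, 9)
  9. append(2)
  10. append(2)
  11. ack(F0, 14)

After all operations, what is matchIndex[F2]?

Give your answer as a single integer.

Answer: 9

Derivation:
Op 1: append 3 -> log_len=3
Op 2: append 3 -> log_len=6
Op 3: append 3 -> log_len=9
Op 4: F1 acks idx 3 -> match: F0=0 F1=3 F2=0 F3=0; commitIndex=0
Op 5: F3 acks idx 5 -> match: F0=0 F1=3 F2=0 F3=5; commitIndex=3
Op 6: append 2 -> log_len=11
Op 7: F0 acks idx 7 -> match: F0=7 F1=3 F2=0 F3=5; commitIndex=5
Op 8: F2 acks idx 9 -> match: F0=7 F1=3 F2=9 F3=5; commitIndex=7
Op 9: append 2 -> log_len=13
Op 10: append 2 -> log_len=15
Op 11: F0 acks idx 14 -> match: F0=14 F1=3 F2=9 F3=5; commitIndex=9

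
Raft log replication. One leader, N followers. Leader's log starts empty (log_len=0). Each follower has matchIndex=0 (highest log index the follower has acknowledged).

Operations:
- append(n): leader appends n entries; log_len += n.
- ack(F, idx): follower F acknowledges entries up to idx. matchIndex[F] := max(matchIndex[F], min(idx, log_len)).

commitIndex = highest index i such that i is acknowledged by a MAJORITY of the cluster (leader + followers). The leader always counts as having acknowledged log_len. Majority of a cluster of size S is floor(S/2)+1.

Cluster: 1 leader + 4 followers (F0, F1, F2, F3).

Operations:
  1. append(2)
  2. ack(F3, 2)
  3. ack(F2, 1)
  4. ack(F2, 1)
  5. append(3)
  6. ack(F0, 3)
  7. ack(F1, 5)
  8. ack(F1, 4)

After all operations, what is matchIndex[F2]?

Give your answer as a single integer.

Answer: 1

Derivation:
Op 1: append 2 -> log_len=2
Op 2: F3 acks idx 2 -> match: F0=0 F1=0 F2=0 F3=2; commitIndex=0
Op 3: F2 acks idx 1 -> match: F0=0 F1=0 F2=1 F3=2; commitIndex=1
Op 4: F2 acks idx 1 -> match: F0=0 F1=0 F2=1 F3=2; commitIndex=1
Op 5: append 3 -> log_len=5
Op 6: F0 acks idx 3 -> match: F0=3 F1=0 F2=1 F3=2; commitIndex=2
Op 7: F1 acks idx 5 -> match: F0=3 F1=5 F2=1 F3=2; commitIndex=3
Op 8: F1 acks idx 4 -> match: F0=3 F1=5 F2=1 F3=2; commitIndex=3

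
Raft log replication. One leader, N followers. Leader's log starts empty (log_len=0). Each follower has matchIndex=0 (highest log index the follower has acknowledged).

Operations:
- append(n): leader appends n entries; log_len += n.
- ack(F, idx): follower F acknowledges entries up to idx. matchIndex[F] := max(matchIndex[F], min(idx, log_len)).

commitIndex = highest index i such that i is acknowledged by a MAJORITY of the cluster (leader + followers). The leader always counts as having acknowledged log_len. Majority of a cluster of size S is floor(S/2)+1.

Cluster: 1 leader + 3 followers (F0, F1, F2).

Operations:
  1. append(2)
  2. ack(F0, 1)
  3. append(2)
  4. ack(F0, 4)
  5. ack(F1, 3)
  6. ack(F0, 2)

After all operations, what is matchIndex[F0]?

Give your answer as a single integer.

Answer: 4

Derivation:
Op 1: append 2 -> log_len=2
Op 2: F0 acks idx 1 -> match: F0=1 F1=0 F2=0; commitIndex=0
Op 3: append 2 -> log_len=4
Op 4: F0 acks idx 4 -> match: F0=4 F1=0 F2=0; commitIndex=0
Op 5: F1 acks idx 3 -> match: F0=4 F1=3 F2=0; commitIndex=3
Op 6: F0 acks idx 2 -> match: F0=4 F1=3 F2=0; commitIndex=3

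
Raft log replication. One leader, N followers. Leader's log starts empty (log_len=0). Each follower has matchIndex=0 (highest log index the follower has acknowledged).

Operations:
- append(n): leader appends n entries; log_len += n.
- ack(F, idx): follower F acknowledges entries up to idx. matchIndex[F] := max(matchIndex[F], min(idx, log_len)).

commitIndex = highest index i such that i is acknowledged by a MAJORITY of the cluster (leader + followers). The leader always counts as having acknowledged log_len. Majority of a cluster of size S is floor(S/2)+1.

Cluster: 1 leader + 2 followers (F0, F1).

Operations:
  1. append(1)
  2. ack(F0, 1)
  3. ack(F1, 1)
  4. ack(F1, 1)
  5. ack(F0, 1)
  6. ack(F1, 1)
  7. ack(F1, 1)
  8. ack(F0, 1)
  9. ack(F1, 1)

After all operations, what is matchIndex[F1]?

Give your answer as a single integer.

Op 1: append 1 -> log_len=1
Op 2: F0 acks idx 1 -> match: F0=1 F1=0; commitIndex=1
Op 3: F1 acks idx 1 -> match: F0=1 F1=1; commitIndex=1
Op 4: F1 acks idx 1 -> match: F0=1 F1=1; commitIndex=1
Op 5: F0 acks idx 1 -> match: F0=1 F1=1; commitIndex=1
Op 6: F1 acks idx 1 -> match: F0=1 F1=1; commitIndex=1
Op 7: F1 acks idx 1 -> match: F0=1 F1=1; commitIndex=1
Op 8: F0 acks idx 1 -> match: F0=1 F1=1; commitIndex=1
Op 9: F1 acks idx 1 -> match: F0=1 F1=1; commitIndex=1

Answer: 1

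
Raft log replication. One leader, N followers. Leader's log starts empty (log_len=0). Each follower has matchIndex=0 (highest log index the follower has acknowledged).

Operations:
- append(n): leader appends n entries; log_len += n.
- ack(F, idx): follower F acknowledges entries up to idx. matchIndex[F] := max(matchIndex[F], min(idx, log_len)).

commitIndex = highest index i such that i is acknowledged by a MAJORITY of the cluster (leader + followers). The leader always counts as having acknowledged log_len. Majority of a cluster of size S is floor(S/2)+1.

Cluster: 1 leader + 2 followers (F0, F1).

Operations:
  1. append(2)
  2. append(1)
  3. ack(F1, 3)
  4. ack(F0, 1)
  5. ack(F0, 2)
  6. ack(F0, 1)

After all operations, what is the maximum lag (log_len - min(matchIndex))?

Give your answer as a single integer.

Op 1: append 2 -> log_len=2
Op 2: append 1 -> log_len=3
Op 3: F1 acks idx 3 -> match: F0=0 F1=3; commitIndex=3
Op 4: F0 acks idx 1 -> match: F0=1 F1=3; commitIndex=3
Op 5: F0 acks idx 2 -> match: F0=2 F1=3; commitIndex=3
Op 6: F0 acks idx 1 -> match: F0=2 F1=3; commitIndex=3

Answer: 1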